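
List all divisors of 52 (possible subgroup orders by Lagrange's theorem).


Lagrange's theorem: |H| divides |G|
|G| = 52
Divisors of 52: 1, 2, 4, 13, 26, 52

Possible subgroup orders: {1, 2, 4, 13, 26, 52}


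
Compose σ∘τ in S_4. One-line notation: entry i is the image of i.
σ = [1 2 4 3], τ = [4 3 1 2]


σ∘τ: apply τ first, then σ
1 →τ 4 →σ 3
2 →τ 3 →σ 4
3 →τ 1 →σ 1
4 →τ 2 →σ 2

σ∘τ = [3 4 1 2]


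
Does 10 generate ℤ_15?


g generates ℤ_n iff gcd(g, n) = 1
gcd(10, 15) = 5
Since gcd = 5 ≠ 1, ⟨10⟩ has order 3 < 15, so 10 is not a generator.

No, 10 does not generate ℤ_15


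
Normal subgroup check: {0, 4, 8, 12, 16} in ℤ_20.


H = {0, 4, 8, 12, 16} in ℤ_20
ℤ_20 is abelian; every subgroup of an abelian group is normal

Yes, normal subgroup


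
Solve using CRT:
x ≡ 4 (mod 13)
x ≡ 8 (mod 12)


m₁ = 13, m₂ = 12, gcd = 1, so CRT applies. M = m₁·m₂ = 156
Let M₁ = M/m₁ = 12, M₂ = M/m₂ = 13
Find y₁ ≡ M₁⁻¹ (mod m₁): 12⁻¹ ≡ 12 (mod 13)
Find y₂ ≡ M₂⁻¹ (mod m₂): 13⁻¹ ≡ 1 (mod 12)
x = a₁·M₁·y₁ + a₂·M₂·y₂ = 4·12·12 + 8·13·1 = 680
Reduce mod 156: x ≡ 56
Check: 56 mod 13 = 4 ✓, 56 mod 12 = 8 ✓

x ≡ 56 (mod 156)


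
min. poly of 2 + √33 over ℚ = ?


Let α = 2 + √33. Then α - 2 = √33, so (α - 2)² = 33, giving α² - 4α - 29 = 0. Degree 2 and α ∉ ℚ, so this is the minimal polynomial.

Minimal polynomial: x² - 4x - 29


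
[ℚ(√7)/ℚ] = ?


√7 has minimal polynomial x² - 7 (irreducible over ℚ since 7 is squarefree)

[ℚ(√7)/ℚ] = 2


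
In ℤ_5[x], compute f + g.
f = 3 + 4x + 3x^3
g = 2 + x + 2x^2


Add coefficients mod 5:
x^0: 3 + 2 = 0 (mod 5)
x^1: 4 + 1 = 0 (mod 5)
x^2: 0 + 2 = 2 (mod 5)
x^3: 3 + 0 = 3 (mod 5)
Result: 2x^2 + 3x^3

f + g = 2x^2 + 3x^3


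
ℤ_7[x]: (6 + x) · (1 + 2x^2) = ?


Expand and collect like terms; reduce coefficients mod 7:
x^0: 6·1 = 6 ≡ 6 (mod 7)
x^1: 6·0 + 1·1 = 1 ≡ 1 (mod 7)
x^2: 6·2 + 1·0 = 12 ≡ 5 (mod 7)
x^3: 1·2 = 2 ≡ 2 (mod 7)
Result: 6 + x + 5x^2 + 2x^3

f · g = 6 + x + 5x^2 + 2x^3


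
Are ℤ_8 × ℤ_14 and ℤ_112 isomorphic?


Comparing ℤ_8 × ℤ_14 and ℤ_112:
gcd(8,14) = 2 ≠ 1. Max element order in ℤ_8×ℤ_14 is lcm(8,14) = 56 < 112, so it has no element of order 112

No, ℤ_8 × ℤ_14 ≇ ℤ_112


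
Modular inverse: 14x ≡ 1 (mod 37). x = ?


Use the extended Euclidean algorithm to write 1 = 14·s + 37·t; then s mod 37 is the inverse.
Euclidean algorithm:
  14 = 0·37 + 14
  37 = 2·14 + 9
  14 = 1·9 + 5
  9 = 1·5 + 4
  5 = 1·4 + 1
  4 = 4·1 + 0
gcd(14,37) = 1
Back-substitution gives: 14·(8) + 37·(-3) = 1
So 14⁻¹ ≡ 8 ≡ 8 (mod 37)
Check: 14 × 8 = 112 ≡ 1 (mod 37) ✓

14⁻¹ ≡ 8 (mod 37)


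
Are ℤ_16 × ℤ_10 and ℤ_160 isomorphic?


Comparing ℤ_16 × ℤ_10 and ℤ_160:
gcd(16,10) = 2 ≠ 1. Max element order in ℤ_16×ℤ_10 is lcm(16,10) = 80 < 160, so it has no element of order 160

No, ℤ_16 × ℤ_10 ≇ ℤ_160


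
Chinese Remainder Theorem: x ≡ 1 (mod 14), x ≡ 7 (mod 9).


m₁ = 14, m₂ = 9, gcd = 1, so CRT applies. M = m₁·m₂ = 126
Let M₁ = M/m₁ = 9, M₂ = M/m₂ = 14
Find y₁ ≡ M₁⁻¹ (mod m₁): 9⁻¹ ≡ 11 (mod 14)
Find y₂ ≡ M₂⁻¹ (mod m₂): 14⁻¹ ≡ 2 (mod 9)
x = a₁·M₁·y₁ + a₂·M₂·y₂ = 1·9·11 + 7·14·2 = 295
Reduce mod 126: x ≡ 43
Check: 43 mod 14 = 1 ✓, 43 mod 9 = 7 ✓

x ≡ 43 (mod 126)


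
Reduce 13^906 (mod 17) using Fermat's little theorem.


Fermat's little theorem: if p is prime and gcd(a,p)=1, then a^(p-1) ≡ 1 (mod p)
p = 17 is prime, gcd(13,17) = 1
Reduce exponent: 906 mod 16 = 10
So 13^906 ≡ 13^10 (mod 17)
13^10 mod 17 = 16

13^906 ≡ 16 (mod 17)


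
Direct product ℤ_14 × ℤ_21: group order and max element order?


|ℤ_14 × ℤ_21| = 14 × 21 = 294
Max element order = lcm(14,21) = 42
Cyclic? No (gcd=7)

|ℤ_14×ℤ_21| = 294, max element order = 42


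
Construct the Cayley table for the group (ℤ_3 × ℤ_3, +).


Elements: {(0,0), (0,1), (0,2), (1,0), (1,1), (1,2), (2,0), (2,1), (2,2)}
Operation: componentwise addition mod (3, 3)
Entry (a, b) = ((a₁+b₁) mod 3, (a₂+b₂) mod 3)

Cayley table:
      | (0,0) | (0,1) | (0,2) | (1,0) | (1,1) | (1,2) | (2,0) | (2,1) | (2,2)
(0,0) | (0,0) | (0,1) | (0,2) | (1,0) | (1,1) | (1,2) | (2,0) | (2,1) | (2,2)
(0,1) | (0,1) | (0,2) | (0,0) | (1,1) | (1,2) | (1,0) | (2,1) | (2,2) | (2,0)
(0,2) | (0,2) | (0,0) | (0,1) | (1,2) | (1,0) | (1,1) | (2,2) | (2,0) | (2,1)
(1,0) | (1,0) | (1,1) | (1,2) | (2,0) | (2,1) | (2,2) | (0,0) | (0,1) | (0,2)
(1,1) | (1,1) | (1,2) | (1,0) | (2,1) | (2,2) | (2,0) | (0,1) | (0,2) | (0,0)
(1,2) | (1,2) | (1,0) | (1,1) | (2,2) | (2,0) | (2,1) | (0,2) | (0,0) | (0,1)
(2,0) | (2,0) | (2,1) | (2,2) | (0,0) | (0,1) | (0,2) | (1,0) | (1,1) | (1,2)
(2,1) | (2,1) | (2,2) | (2,0) | (0,1) | (0,2) | (0,0) | (1,1) | (1,2) | (1,0)
(2,2) | (2,2) | (2,0) | (2,1) | (0,2) | (0,0) | (0,1) | (1,2) | (1,0) | (1,1)


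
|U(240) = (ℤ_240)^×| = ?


U(n) is the group of units mod n; |U(n)| = φ(n)
|U(240)| = φ(240) = 64

|U(240) = (ℤ_240)^×| = 64


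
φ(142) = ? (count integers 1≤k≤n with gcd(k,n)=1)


Factor n: 142 = 2 × 71
φ(n) = n · ∏(1 - 1/p) over distinct primes p | n
φ(142) = 142 · (1 - 1/2) · (1 - 1/71) = 70

φ(142) = 70


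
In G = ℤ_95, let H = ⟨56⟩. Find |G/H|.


|⟨56⟩| = n / gcd(56, 95) = 95 / 1 = 95
H is normal (ℤ_95 is abelian).
|G/H| = |G| / |H| = 95 / 95 = 1

|G/H| = 1


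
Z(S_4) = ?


Z(G) = {g ∈ G | gx = xg for all x ∈ G}
S_n is non-abelian for n ≥ 3; Z(S_4) is trivial

Z(S_4) = {e}


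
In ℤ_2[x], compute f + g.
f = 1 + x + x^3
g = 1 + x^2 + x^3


Add coefficients mod 2:
x^0: 1 + 1 = 0 (mod 2)
x^1: 1 + 0 = 1 (mod 2)
x^2: 0 + 1 = 1 (mod 2)
x^3: 1 + 1 = 0 (mod 2)
Result: x + x^2

f + g = x + x^2


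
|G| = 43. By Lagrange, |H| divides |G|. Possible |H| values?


Lagrange's theorem: |H| divides |G|
|G| = 43
Divisors of 43: 1, 43

Possible subgroup orders: {1, 43}


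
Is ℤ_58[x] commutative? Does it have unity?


ℤ_58 has zero divisors (2·29 ≡ 0), and these lift to constant zero divisors in ℤ_58[x]; so not an integral domain
Commutative: Yes
Integral domain: No
Has unity: Yes

ℤ_58[x]: Commutative=Yes, Unity=Yes


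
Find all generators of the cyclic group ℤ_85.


g generates ℤ_n iff gcd(g,n) = 1
Prime factors of 85: 5, 17
Generators are g ∈ {1,...,84} not divisible by any of these primes.
Generators: {1, 2, 3, 4, 6, 7, 8, 9, 11, 12, 13, 14, 16, 18, 19, 21, 22, 23, 24, 26, 27, 28, 29, 31, 32, 33, 36, 37, 38, 39, 41, 42, 43, 44, 46, 47, 48, 49, 52, 53, 54, 56, 57, 58, 59, 61, 62, 63, 64, 66, 67, 69, 71, 72, 73, 74, 76, 77, 78, 79, 81, 82, 83, 84}
Number of generators = φ(85) = 64

Generators of ℤ_85 = {1, 2, 3, 4, 6, 7, 8, 9, 11, 12, 13, 14, 16, 18, 19, 21, 22, 23, 24, 26, 27, 28, 29, 31, 32, 33, 36, 37, 38, 39, 41, 42, 43, 44, 46, 47, 48, 49, 52, 53, 54, 56, 57, 58, 59, 61, 62, 63, 64, 66, 67, 69, 71, 72, 73, 74, 76, 77, 78, 79, 81, 82, 83, 84}


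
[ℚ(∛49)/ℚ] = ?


∛49 has minimal polynomial x³ - 49 (irreducible over ℚ since 49 is not a perfect cube)

[ℚ(∛49)/ℚ] = 3


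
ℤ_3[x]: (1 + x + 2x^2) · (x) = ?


Expand and collect like terms; reduce coefficients mod 3:
x^0: 1·0 = 0 ≡ 0 (mod 3)
x^1: 1·1 + 1·0 = 1 ≡ 1 (mod 3)
x^2: 1·1 + 2·0 = 1 ≡ 1 (mod 3)
x^3: 2·1 = 2 ≡ 2 (mod 3)
Result: x + x^2 + 2x^3

f · g = x + x^2 + 2x^3


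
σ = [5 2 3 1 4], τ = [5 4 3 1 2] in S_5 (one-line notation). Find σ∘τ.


σ∘τ: apply τ first, then σ
1 →τ 5 →σ 4
2 →τ 4 →σ 1
3 →τ 3 →σ 3
4 →τ 1 →σ 5
5 →τ 2 →σ 2

σ∘τ = [4 1 3 5 2]


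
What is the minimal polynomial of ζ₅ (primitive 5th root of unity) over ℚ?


ζ₅ is a root of Φ₅(x) = x⁴ + x³ + x² + x + 1, irreducible over ℚ

Minimal polynomial: x⁴ + x³ + x² + x + 1


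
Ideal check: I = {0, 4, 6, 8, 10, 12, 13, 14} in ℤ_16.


Check ideal conditions for I = {0, 4, 6, 8, 10, 12, 13, 14} in ℤ_16:
(1) I is an additive subgroup? No
(2) For r ∈ ℤ_16 and a ∈ I: r·a ∈ I? No  [counterexample: r=3, a=6, r·a mod 16 = 2 ∉ I]

No, I is not an ideal of ℤ_16


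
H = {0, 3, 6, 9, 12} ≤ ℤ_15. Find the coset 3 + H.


3 + H = {3 + h (mod 15) : h ∈ H}
3+0=3, 3+3=6, 3+6=9, 3+9=12, 3+12=0
3 + H = {0, 3, 6, 9, 12} = 0 + H

3 + H = {0, 3, 6, 9, 12}


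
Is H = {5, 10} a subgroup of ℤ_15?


Subgroup test for H = {5, 10} in (ℤ_15, +):
(1) 0 ∈ H? No
(2) Closure: for all a,b ∈ H, (a+b) mod 15 ∈ H? No  [counterexample: 5 + 10 = 0 ∉ H]
(3) Inverses: for all a ∈ H, -a mod 15 ∈ H? Yes

No, H is not a subgroup of ℤ_15


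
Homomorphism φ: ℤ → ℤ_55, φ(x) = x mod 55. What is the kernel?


Kernel = preimage of identity
ker(φ) = {x ∈ ℤ : x ≡ 0 (mod 55)} = 55ℤ = {0, ±55, ±110, ...}

ker(φ) = 55ℤ


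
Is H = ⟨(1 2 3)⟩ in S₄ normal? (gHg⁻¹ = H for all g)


H = ⟨(1 2 3)⟩ in S₄
(1 4)(1 2 3)(1 4)⁻¹ = (4 2 3) ∉ ⟨(1 2 3)⟩

No, not a normal subgroup


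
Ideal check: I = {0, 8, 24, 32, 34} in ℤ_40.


Check ideal conditions for I = {0, 8, 24, 32, 34} in ℤ_40:
(1) I is an additive subgroup? No
(2) For r ∈ ℤ_40 and a ∈ I: r·a ∈ I? No  [counterexample: r=2, a=8, r·a mod 40 = 16 ∉ I]

No, I is not an ideal of ℤ_40


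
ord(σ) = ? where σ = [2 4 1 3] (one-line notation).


Cycle decomposition: (1 2 4 3)
Cycle lengths: 4
Order = lcm(4) = 4

ord(σ) = 4


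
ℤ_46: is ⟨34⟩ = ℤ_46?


g generates ℤ_n iff gcd(g, n) = 1
gcd(34, 46) = 2
Since gcd = 2 ≠ 1, ⟨34⟩ has order 23 < 46, so 34 is not a generator.

No, 34 does not generate ℤ_46


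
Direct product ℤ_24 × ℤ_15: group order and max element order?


|ℤ_24 × ℤ_15| = 24 × 15 = 360
Max element order = lcm(24,15) = 120
Cyclic? No (gcd=3)

|ℤ_24×ℤ_15| = 360, max element order = 120


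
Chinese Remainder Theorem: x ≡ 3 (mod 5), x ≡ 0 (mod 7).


m₁ = 5, m₂ = 7, gcd = 1, so CRT applies. M = m₁·m₂ = 35
Let M₁ = M/m₁ = 7, M₂ = M/m₂ = 5
Find y₁ ≡ M₁⁻¹ (mod m₁): 7⁻¹ ≡ 3 (mod 5)
Find y₂ ≡ M₂⁻¹ (mod m₂): 5⁻¹ ≡ 3 (mod 7)
x = a₁·M₁·y₁ + a₂·M₂·y₂ = 3·7·3 + 0·5·3 = 63
Reduce mod 35: x ≡ 28
Check: 28 mod 5 = 3 ✓, 28 mod 7 = 0 ✓

x ≡ 28 (mod 35)


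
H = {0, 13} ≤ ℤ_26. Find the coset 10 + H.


10 + H = {10 + h (mod 26) : h ∈ H}
10+0=10, 10+13=23

10 + H = {10, 23}


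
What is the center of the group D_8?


Z(G) = {g ∈ G | gx = xg for all x ∈ G}
For even n, Z(D_n) = {e, r^(n/2)}: the 180° rotation r^4 commutes with every reflection and rotation

Z(D_8) = {e, r^4}


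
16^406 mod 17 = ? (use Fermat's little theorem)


Fermat's little theorem: if p is prime and gcd(a,p)=1, then a^(p-1) ≡ 1 (mod p)
p = 17 is prime, gcd(16,17) = 1
Reduce exponent: 406 mod 16 = 6
So 16^406 ≡ 16^6 (mod 17)
16^6 mod 17 = 1

16^406 ≡ 1 (mod 17)


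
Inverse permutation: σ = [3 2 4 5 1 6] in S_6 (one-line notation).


To find σ⁻¹, swap domain and range:
σ(1) = 3 → σ⁻¹(3) = 1
σ(2) = 2 → σ⁻¹(2) = 2
σ(3) = 4 → σ⁻¹(4) = 3
σ(4) = 5 → σ⁻¹(5) = 4
σ(5) = 1 → σ⁻¹(1) = 5
σ(6) = 6 → σ⁻¹(6) = 6

σ⁻¹ = [5 2 1 3 4 6]


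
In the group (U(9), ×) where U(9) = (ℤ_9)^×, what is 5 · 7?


Operation: multiplication mod 9
5 · 7 = (a × b) mod 9 with a = 5, b = 7

5 · 7 = 8


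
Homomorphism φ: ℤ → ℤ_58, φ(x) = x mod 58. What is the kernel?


Kernel = preimage of identity
ker(φ) = {x ∈ ℤ : x ≡ 0 (mod 58)} = 58ℤ = {0, ±58, ±116, ...}

ker(φ) = 58ℤ


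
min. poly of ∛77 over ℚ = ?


∛77 satisfies x³ - 77 = 0, irreducible over ℚ (no rational root; 77 is not a perfect cube)

Minimal polynomial: x³ - 77


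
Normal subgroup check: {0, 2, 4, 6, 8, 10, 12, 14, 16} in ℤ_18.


H = {0, 2, 4, 6, 8, 10, 12, 14, 16} in ℤ_18
ℤ_18 is abelian; every subgroup of an abelian group is normal

Yes, normal subgroup


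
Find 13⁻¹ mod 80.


Use the extended Euclidean algorithm to write 1 = 13·s + 80·t; then s mod 80 is the inverse.
Euclidean algorithm:
  13 = 0·80 + 13
  80 = 6·13 + 2
  13 = 6·2 + 1
  2 = 2·1 + 0
gcd(13,80) = 1
Back-substitution gives: 13·(37) + 80·(-6) = 1
So 13⁻¹ ≡ 37 ≡ 37 (mod 80)
Check: 13 × 37 = 481 ≡ 1 (mod 80) ✓

13⁻¹ ≡ 37 (mod 80)


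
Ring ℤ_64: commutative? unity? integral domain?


ℤ_64 is a commutative ring with unity 1; 64 = 2×32 is composite, so 2·32 ≡ 0 gives zero divisors (not an integral domain)
Commutative: Yes
Integral domain: No
Has unity: Yes

ℤ_64: Commutative=Yes, Unity=Yes


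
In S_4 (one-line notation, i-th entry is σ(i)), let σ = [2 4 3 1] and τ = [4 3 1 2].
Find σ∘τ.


σ∘τ: apply τ first, then σ
1 →τ 4 →σ 1
2 →τ 3 →σ 3
3 →τ 1 →σ 2
4 →τ 2 →σ 4

σ∘τ = [1 3 2 4]


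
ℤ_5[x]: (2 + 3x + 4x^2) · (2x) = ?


Expand and collect like terms; reduce coefficients mod 5:
x^0: 2·0 = 0 ≡ 0 (mod 5)
x^1: 2·2 + 3·0 = 4 ≡ 4 (mod 5)
x^2: 3·2 + 4·0 = 6 ≡ 1 (mod 5)
x^3: 4·2 = 8 ≡ 3 (mod 5)
Result: 4x + x^2 + 3x^3

f · g = 4x + x^2 + 3x^3


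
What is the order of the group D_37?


|D_n| = 2n (n rotations and n reflections)
|D_37| = 2×37 = 74

|D_37| = 74


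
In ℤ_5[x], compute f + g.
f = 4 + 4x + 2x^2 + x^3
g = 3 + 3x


Add coefficients mod 5:
x^0: 4 + 3 = 2 (mod 5)
x^1: 4 + 3 = 2 (mod 5)
x^2: 2 + 0 = 2 (mod 5)
x^3: 1 + 0 = 1 (mod 5)
Result: 2 + 2x + 2x^2 + x^3

f + g = 2 + 2x + 2x^2 + x^3


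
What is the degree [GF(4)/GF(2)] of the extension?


GF(4) = GF(2^2), so the extension degree is 2

[GF(4)/GF(2)] = 2


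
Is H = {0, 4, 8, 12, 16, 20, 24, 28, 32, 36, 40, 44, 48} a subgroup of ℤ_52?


Subgroup test for H = {0, 4, 8, 12, 16, 20, 24, 28, 32, 36, 40, 44, 48} in (ℤ_52, +):
(1) 0 ∈ H? Yes
(2) Closure: for all a,b ∈ H, (a+b) mod 52 ∈ H? Yes
(3) Inverses: for all a ∈ H, -a mod 52 ∈ H? Yes

Yes, H is a subgroup of ℤ_52


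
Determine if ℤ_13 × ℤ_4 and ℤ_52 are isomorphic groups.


Comparing ℤ_13 × ℤ_4 and ℤ_52:
gcd(13,4) = 1, so ℤ_13 × ℤ_4 ≅ ℤ_52 (CRT)

Yes, ℤ_13 × ℤ_4 ≅ ℤ_52


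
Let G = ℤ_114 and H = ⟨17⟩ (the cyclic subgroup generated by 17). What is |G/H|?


|⟨17⟩| = n / gcd(17, 114) = 114 / 1 = 114
H is normal (ℤ_114 is abelian).
|G/H| = |G| / |H| = 114 / 114 = 1

|G/H| = 1


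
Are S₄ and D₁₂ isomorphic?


Comparing S₄ and D₁₂:
S₄ has trivial center; D₁₂ has center {e, r⁶}

No, S₄ ≇ D₁₂


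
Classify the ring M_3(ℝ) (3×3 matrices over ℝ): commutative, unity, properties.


Matrix multiplication is non-commutative for n ≥ 2; the identity matrix I is the unity; singular matrices give zero divisors, so not an integral domain
Commutative: No
Integral domain: No
Has unity: Yes

M_3(ℝ) (3×3 matrices over ℝ): Commutative=No, Unity=Yes


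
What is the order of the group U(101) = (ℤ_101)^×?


U(n) is the group of units mod n; |U(n)| = φ(n)
|U(101)| = φ(101) = 100

|U(101) = (ℤ_101)^×| = 100


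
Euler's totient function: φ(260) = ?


Factor n: 260 = 2^2 × 5 × 13
φ(n) = n · ∏(1 - 1/p) over distinct primes p | n
φ(260) = 260 · (1 - 1/2) · (1 - 1/5) · (1 - 1/13) = 96

φ(260) = 96


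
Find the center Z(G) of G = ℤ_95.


Z(G) = {g ∈ G | gx = xg for all x ∈ G}
ℤ_95 is abelian, so Z(G) = G

Z(ℤ_95) = ℤ_95


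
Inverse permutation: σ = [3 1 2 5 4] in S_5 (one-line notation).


To find σ⁻¹, swap domain and range:
σ(1) = 3 → σ⁻¹(3) = 1
σ(2) = 1 → σ⁻¹(1) = 2
σ(3) = 2 → σ⁻¹(2) = 3
σ(4) = 5 → σ⁻¹(5) = 4
σ(5) = 4 → σ⁻¹(4) = 5

σ⁻¹ = [2 3 1 5 4]


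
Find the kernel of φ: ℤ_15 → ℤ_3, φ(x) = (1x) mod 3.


Kernel = preimage of identity
ker(φ) = {x ∈ ℤ_15 : 1x ≡ 0 (mod 3)}. Since 3 | 15, φ is well-defined. The kernel is the cyclic subgroup ⟨3⟩ of ℤ_15 (order 5), i.e. {0, 3, 6, 9, 12}

ker(φ) = {0, 3, 6, 9, 12}


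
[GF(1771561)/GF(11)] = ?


GF(1771561) = GF(11^6), so the extension degree is 6

[GF(1771561)/GF(11)] = 6


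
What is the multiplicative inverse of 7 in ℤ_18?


Use the extended Euclidean algorithm to write 1 = 7·s + 18·t; then s mod 18 is the inverse.
Euclidean algorithm:
  7 = 0·18 + 7
  18 = 2·7 + 4
  7 = 1·4 + 3
  4 = 1·3 + 1
  3 = 3·1 + 0
gcd(7,18) = 1
Back-substitution gives: 7·(-5) + 18·(2) = 1
So 7⁻¹ ≡ -5 ≡ 13 (mod 18)
Check: 7 × 13 = 91 ≡ 1 (mod 18) ✓

7⁻¹ ≡ 13 (mod 18)


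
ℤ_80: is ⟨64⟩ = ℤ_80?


g generates ℤ_n iff gcd(g, n) = 1
gcd(64, 80) = 16
Since gcd = 16 ≠ 1, ⟨64⟩ has order 5 < 80, so 64 is not a generator.

No, 64 does not generate ℤ_80


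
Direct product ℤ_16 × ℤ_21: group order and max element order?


|ℤ_16 × ℤ_21| = 16 × 21 = 336
Max element order = lcm(16,21) = 336
Cyclic? Yes (gcd=1)

|ℤ_16×ℤ_21| = 336, max element order = 336


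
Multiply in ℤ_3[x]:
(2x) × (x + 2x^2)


Expand and collect like terms; reduce coefficients mod 3:
x^0: 0·0 = 0 ≡ 0 (mod 3)
x^1: 0·1 + 2·0 = 0 ≡ 0 (mod 3)
x^2: 0·2 + 2·1 = 2 ≡ 2 (mod 3)
x^3: 2·2 = 4 ≡ 1 (mod 3)
Result: 2x^2 + x^3

f · g = 2x^2 + x^3


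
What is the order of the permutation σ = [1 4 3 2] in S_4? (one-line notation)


Cycle decomposition: (2 4)
Cycle lengths: 2
Order = lcm(2) = 2

ord(σ) = 2


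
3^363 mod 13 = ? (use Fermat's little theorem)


Fermat's little theorem: if p is prime and gcd(a,p)=1, then a^(p-1) ≡ 1 (mod p)
p = 13 is prime, gcd(3,13) = 1
Reduce exponent: 363 mod 12 = 3
So 3^363 ≡ 3^3 (mod 13)
3^3 mod 13 = 1

3^363 ≡ 1 (mod 13)


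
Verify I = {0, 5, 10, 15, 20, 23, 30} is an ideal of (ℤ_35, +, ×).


Check ideal conditions for I = {0, 5, 10, 15, 20, 23, 30} in ℤ_35:
(1) I is an additive subgroup? No
(2) For r ∈ ℤ_35 and a ∈ I: r·a ∈ I? No  [counterexample: r=2, a=23, r·a mod 35 = 11 ∉ I]

No, I is not an ideal of ℤ_35


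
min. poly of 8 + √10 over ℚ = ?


Let α = 8 + √10. Then α - 8 = √10, so (α - 8)² = 10, giving α² - 16α + 54 = 0. Degree 2 and α ∉ ℚ, so this is the minimal polynomial.

Minimal polynomial: x² - 16x + 54


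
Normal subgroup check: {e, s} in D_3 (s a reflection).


H = {e, s} in D_3 (s a reflection)
r·s·r⁻¹ = sr⁻² ≠ s for n ≥ 3, so {e, s} is not closed under conjugation

No, not a normal subgroup


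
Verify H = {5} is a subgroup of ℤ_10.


Subgroup test for H = {5} in (ℤ_10, +):
(1) 0 ∈ H? No
(2) Closure: for all a,b ∈ H, (a+b) mod 10 ∈ H? No  [counterexample: 5 + 5 = 0 ∉ H]
(3) Inverses: for all a ∈ H, -a mod 10 ∈ H? Yes

No, H is not a subgroup of ℤ_10


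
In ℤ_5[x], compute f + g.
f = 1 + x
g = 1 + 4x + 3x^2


Add coefficients mod 5:
x^0: 1 + 1 = 2 (mod 5)
x^1: 1 + 4 = 0 (mod 5)
x^2: 0 + 3 = 3 (mod 5)
Result: 2 + 3x^2

f + g = 2 + 3x^2


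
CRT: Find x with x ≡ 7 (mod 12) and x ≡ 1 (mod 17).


m₁ = 12, m₂ = 17, gcd = 1, so CRT applies. M = m₁·m₂ = 204
Let M₁ = M/m₁ = 17, M₂ = M/m₂ = 12
Find y₁ ≡ M₁⁻¹ (mod m₁): 17⁻¹ ≡ 5 (mod 12)
Find y₂ ≡ M₂⁻¹ (mod m₂): 12⁻¹ ≡ 10 (mod 17)
x = a₁·M₁·y₁ + a₂·M₂·y₂ = 7·17·5 + 1·12·10 = 715
Reduce mod 204: x ≡ 103
Check: 103 mod 12 = 7 ✓, 103 mod 17 = 1 ✓

x ≡ 103 (mod 204)


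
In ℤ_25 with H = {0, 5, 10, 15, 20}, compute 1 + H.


1 + H = {1 + h (mod 25) : h ∈ H}
1+0=1, 1+5=6, 1+10=11, 1+15=16, 1+20=21

1 + H = {1, 6, 11, 16, 21}


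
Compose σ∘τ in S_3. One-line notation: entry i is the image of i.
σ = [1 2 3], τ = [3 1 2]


σ∘τ: apply τ first, then σ
1 →τ 3 →σ 3
2 →τ 1 →σ 1
3 →τ 2 →σ 2

σ∘τ = [3 1 2]


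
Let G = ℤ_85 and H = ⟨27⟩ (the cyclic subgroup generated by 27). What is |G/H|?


|⟨27⟩| = n / gcd(27, 85) = 85 / 1 = 85
H is normal (ℤ_85 is abelian).
|G/H| = |G| / |H| = 85 / 85 = 1

|G/H| = 1


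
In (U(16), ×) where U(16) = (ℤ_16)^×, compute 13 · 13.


Operation: multiplication mod 16
13 · 13 = (a × b) mod 16 with a = 13, b = 13

13 · 13 = 9


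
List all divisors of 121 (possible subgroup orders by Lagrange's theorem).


Lagrange's theorem: |H| divides |G|
|G| = 121
Divisors of 121: 1, 11, 121

Possible subgroup orders: {1, 11, 121}


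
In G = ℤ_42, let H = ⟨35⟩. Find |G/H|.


|⟨35⟩| = n / gcd(35, 42) = 42 / 7 = 6
H is normal (ℤ_42 is abelian).
|G/H| = |G| / |H| = 42 / 6 = 7

|G/H| = 7


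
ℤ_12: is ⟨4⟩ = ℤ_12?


g generates ℤ_n iff gcd(g, n) = 1
gcd(4, 12) = 4
Since gcd = 4 ≠ 1, ⟨4⟩ has order 3 < 12, so 4 is not a generator.

No, 4 does not generate ℤ_12


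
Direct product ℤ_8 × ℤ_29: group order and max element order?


|ℤ_8 × ℤ_29| = 8 × 29 = 232
Max element order = lcm(8,29) = 232
Cyclic? Yes (gcd=1)

|ℤ_8×ℤ_29| = 232, max element order = 232


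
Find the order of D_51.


|D_n| = 2n (n rotations and n reflections)
|D_51| = 2×51 = 102

|D_51| = 102


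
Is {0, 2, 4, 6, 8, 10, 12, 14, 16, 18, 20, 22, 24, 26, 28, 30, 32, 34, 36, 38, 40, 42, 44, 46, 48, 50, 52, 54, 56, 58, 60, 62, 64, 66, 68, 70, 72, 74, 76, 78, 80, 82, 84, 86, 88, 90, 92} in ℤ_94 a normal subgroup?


H = {0, 2, 4, 6, 8, 10, 12, 14, 16, 18, 20, 22, 24, 26, 28, 30, 32, 34, 36, 38, 40, 42, 44, 46, 48, 50, 52, 54, 56, 58, 60, 62, 64, 66, 68, 70, 72, 74, 76, 78, 80, 82, 84, 86, 88, 90, 92} in ℤ_94
ℤ_94 is abelian; every subgroup of an abelian group is normal

Yes, normal subgroup


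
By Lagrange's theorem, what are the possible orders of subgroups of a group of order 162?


Lagrange's theorem: |H| divides |G|
|G| = 162
Divisors of 162: 1, 2, 3, 6, 9, 18, 27, 54, 81, 162

Possible subgroup orders: {1, 2, 3, 6, 9, 18, 27, 54, 81, 162}


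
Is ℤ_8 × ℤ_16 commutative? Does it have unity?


Direct product ring; commutative with unity (1,1); but (1,0)·(0,1) = (0,0) gives zero divisors, so not an integral domain
Commutative: Yes
Integral domain: No
Has unity: Yes

ℤ_8 × ℤ_16: Commutative=Yes, Unity=Yes


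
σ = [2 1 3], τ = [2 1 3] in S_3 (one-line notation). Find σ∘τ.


σ∘τ: apply τ first, then σ
1 →τ 2 →σ 1
2 →τ 1 →σ 2
3 →τ 3 →σ 3

σ∘τ = [1 2 3]


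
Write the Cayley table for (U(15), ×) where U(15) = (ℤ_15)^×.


Elements: {1, 2, 4, 7, 8, 11, 13, 14}
Operation: multiplication mod 15
Entry (a, b) = (a × b) mod 15

Cayley table:
   |  1 |  2 |  4 |  7 |  8 | 11 | 13 | 14
 1 |  1 |  2 |  4 |  7 |  8 | 11 | 13 | 14
 2 |  2 |  4 |  8 | 14 |  1 |  7 | 11 | 13
 4 |  4 |  8 |  1 | 13 |  2 | 14 |  7 | 11
 7 |  7 | 14 | 13 |  4 | 11 |  2 |  1 |  8
 8 |  8 |  1 |  2 | 11 |  4 | 13 | 14 |  7
11 | 11 |  7 | 14 |  2 | 13 |  1 |  8 |  4
13 | 13 | 11 |  7 |  1 | 14 |  8 |  4 |  2
14 | 14 | 13 | 11 |  8 |  7 |  4 |  2 |  1


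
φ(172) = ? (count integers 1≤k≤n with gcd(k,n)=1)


Factor n: 172 = 2^2 × 43
φ(n) = n · ∏(1 - 1/p) over distinct primes p | n
φ(172) = 172 · (1 - 1/2) · (1 - 1/43) = 84

φ(172) = 84


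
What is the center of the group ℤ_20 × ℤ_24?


Z(G) = {g ∈ G | gx = xg for all x ∈ G}
Direct product of abelian groups is abelian, so Z(G) = G

Z(ℤ_20 × ℤ_24) = ℤ_20 × ℤ_24


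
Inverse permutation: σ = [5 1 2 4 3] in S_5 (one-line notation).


To find σ⁻¹, swap domain and range:
σ(1) = 5 → σ⁻¹(5) = 1
σ(2) = 1 → σ⁻¹(1) = 2
σ(3) = 2 → σ⁻¹(2) = 3
σ(4) = 4 → σ⁻¹(4) = 4
σ(5) = 3 → σ⁻¹(3) = 5

σ⁻¹ = [2 3 5 4 1]


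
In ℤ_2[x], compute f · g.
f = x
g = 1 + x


Expand and collect like terms; reduce coefficients mod 2:
x^0: 0·1 = 0 ≡ 0 (mod 2)
x^1: 0·1 + 1·1 = 1 ≡ 1 (mod 2)
x^2: 1·1 = 1 ≡ 1 (mod 2)
Result: x + x^2

f · g = x + x^2


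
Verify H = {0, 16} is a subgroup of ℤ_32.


Subgroup test for H = {0, 16} in (ℤ_32, +):
(1) 0 ∈ H? Yes
(2) Closure: for all a,b ∈ H, (a+b) mod 32 ∈ H? Yes
(3) Inverses: for all a ∈ H, -a mod 32 ∈ H? Yes

Yes, H is a subgroup of ℤ_32


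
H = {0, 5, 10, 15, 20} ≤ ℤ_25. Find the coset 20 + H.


20 + H = {20 + h (mod 25) : h ∈ H}
20+0=20, 20+5=0, 20+10=5, 20+15=10, 20+20=15
20 + H = {0, 5, 10, 15, 20} = 0 + H

20 + H = {0, 5, 10, 15, 20}


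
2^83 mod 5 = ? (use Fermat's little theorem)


Fermat's little theorem: if p is prime and gcd(a,p)=1, then a^(p-1) ≡ 1 (mod p)
p = 5 is prime, gcd(2,5) = 1
Reduce exponent: 83 mod 4 = 3
So 2^83 ≡ 2^3 (mod 5)
2^3 mod 5 = 3

2^83 ≡ 3 (mod 5)


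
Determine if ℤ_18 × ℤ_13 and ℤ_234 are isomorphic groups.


Comparing ℤ_18 × ℤ_13 and ℤ_234:
gcd(18,13) = 1, so ℤ_18 × ℤ_13 ≅ ℤ_234 (CRT)

Yes, ℤ_18 × ℤ_13 ≅ ℤ_234


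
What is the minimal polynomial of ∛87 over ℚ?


∛87 satisfies x³ - 87 = 0, irreducible over ℚ (no rational root; 87 is not a perfect cube)

Minimal polynomial: x³ - 87


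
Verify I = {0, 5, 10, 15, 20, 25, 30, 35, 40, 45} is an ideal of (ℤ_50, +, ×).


Check ideal conditions for I = {0, 5, 10, 15, 20, 25, 30, 35, 40, 45} in ℤ_50:
(1) I is an additive subgroup? Yes
(2) For r ∈ ℤ_50 and a ∈ I: r·a ∈ I? Yes

Yes, I is an ideal of ℤ_50


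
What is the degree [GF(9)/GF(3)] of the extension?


GF(9) = GF(3^2), so the extension degree is 2

[GF(9)/GF(3)] = 2


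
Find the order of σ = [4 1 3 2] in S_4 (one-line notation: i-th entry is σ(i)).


Cycle decomposition: (1 4 2)
Cycle lengths: 3
Order = lcm(3) = 3

ord(σ) = 3


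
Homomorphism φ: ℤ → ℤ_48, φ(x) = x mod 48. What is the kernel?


Kernel = preimage of identity
ker(φ) = {x ∈ ℤ : x ≡ 0 (mod 48)} = 48ℤ = {0, ±48, ±96, ...}

ker(φ) = 48ℤ


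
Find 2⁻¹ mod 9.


Use the extended Euclidean algorithm to write 1 = 2·s + 9·t; then s mod 9 is the inverse.
Euclidean algorithm:
  2 = 0·9 + 2
  9 = 4·2 + 1
  2 = 2·1 + 0
gcd(2,9) = 1
Back-substitution gives: 2·(-4) + 9·(1) = 1
So 2⁻¹ ≡ -4 ≡ 5 (mod 9)
Check: 2 × 5 = 10 ≡ 1 (mod 9) ✓

2⁻¹ ≡ 5 (mod 9)


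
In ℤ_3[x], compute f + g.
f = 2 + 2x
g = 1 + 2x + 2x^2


Add coefficients mod 3:
x^0: 2 + 1 = 0 (mod 3)
x^1: 2 + 2 = 1 (mod 3)
x^2: 0 + 2 = 2 (mod 3)
Result: x + 2x^2

f + g = x + 2x^2


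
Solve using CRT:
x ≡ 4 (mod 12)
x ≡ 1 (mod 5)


m₁ = 12, m₂ = 5, gcd = 1, so CRT applies. M = m₁·m₂ = 60
Let M₁ = M/m₁ = 5, M₂ = M/m₂ = 12
Find y₁ ≡ M₁⁻¹ (mod m₁): 5⁻¹ ≡ 5 (mod 12)
Find y₂ ≡ M₂⁻¹ (mod m₂): 12⁻¹ ≡ 3 (mod 5)
x = a₁·M₁·y₁ + a₂·M₂·y₂ = 4·5·5 + 1·12·3 = 136
Reduce mod 60: x ≡ 16
Check: 16 mod 12 = 4 ✓, 16 mod 5 = 1 ✓

x ≡ 16 (mod 60)


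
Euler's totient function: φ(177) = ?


Factor n: 177 = 3 × 59
φ(n) = n · ∏(1 - 1/p) over distinct primes p | n
φ(177) = 177 · (1 - 1/3) · (1 - 1/59) = 116

φ(177) = 116


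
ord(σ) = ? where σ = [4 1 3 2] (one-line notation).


Cycle decomposition: (1 4 2)
Cycle lengths: 3
Order = lcm(3) = 3

ord(σ) = 3


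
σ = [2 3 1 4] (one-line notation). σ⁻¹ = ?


To find σ⁻¹, swap domain and range:
σ(1) = 2 → σ⁻¹(2) = 1
σ(2) = 3 → σ⁻¹(3) = 2
σ(3) = 1 → σ⁻¹(1) = 3
σ(4) = 4 → σ⁻¹(4) = 4

σ⁻¹ = [3 1 2 4]


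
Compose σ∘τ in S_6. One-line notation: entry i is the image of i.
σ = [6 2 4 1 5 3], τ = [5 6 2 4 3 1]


σ∘τ: apply τ first, then σ
1 →τ 5 →σ 5
2 →τ 6 →σ 3
3 →τ 2 →σ 2
4 →τ 4 →σ 1
5 →τ 3 →σ 4
6 →τ 1 →σ 6

σ∘τ = [5 3 2 1 4 6]


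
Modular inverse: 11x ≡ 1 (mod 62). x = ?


Use the extended Euclidean algorithm to write 1 = 11·s + 62·t; then s mod 62 is the inverse.
Euclidean algorithm:
  11 = 0·62 + 11
  62 = 5·11 + 7
  11 = 1·7 + 4
  7 = 1·4 + 3
  4 = 1·3 + 1
  3 = 3·1 + 0
gcd(11,62) = 1
Back-substitution gives: 11·(17) + 62·(-3) = 1
So 11⁻¹ ≡ 17 ≡ 17 (mod 62)
Check: 11 × 17 = 187 ≡ 1 (mod 62) ✓

11⁻¹ ≡ 17 (mod 62)


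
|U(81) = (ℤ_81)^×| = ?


U(n) is the group of units mod n; |U(n)| = φ(n)
|U(81)| = φ(81) = 54

|U(81) = (ℤ_81)^×| = 54


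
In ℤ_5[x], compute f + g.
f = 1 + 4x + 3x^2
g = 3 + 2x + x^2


Add coefficients mod 5:
x^0: 1 + 3 = 4 (mod 5)
x^1: 4 + 2 = 1 (mod 5)
x^2: 3 + 1 = 4 (mod 5)
Result: 4 + x + 4x^2

f + g = 4 + x + 4x^2


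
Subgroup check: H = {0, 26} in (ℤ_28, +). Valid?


Subgroup test for H = {0, 26} in (ℤ_28, +):
(1) 0 ∈ H? Yes
(2) Closure: for all a,b ∈ H, (a+b) mod 28 ∈ H? No  [counterexample: 26 + 26 = 24 ∉ H]
(3) Inverses: for all a ∈ H, -a mod 28 ∈ H? No

No, H is not a subgroup of ℤ_28


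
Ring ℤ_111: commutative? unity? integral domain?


ℤ_111 is a commutative ring with unity 1; 111 = 3×37 is composite, so 3·37 ≡ 0 gives zero divisors (not an integral domain)
Commutative: Yes
Integral domain: No
Has unity: Yes

ℤ_111: Commutative=Yes, Unity=Yes


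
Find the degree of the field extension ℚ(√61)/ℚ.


√61 has minimal polynomial x² - 61 (irreducible over ℚ since 61 is squarefree)

[ℚ(√61)/ℚ] = 2


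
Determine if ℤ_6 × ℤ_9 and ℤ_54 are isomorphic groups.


Comparing ℤ_6 × ℤ_9 and ℤ_54:
gcd(6,9) = 3 ≠ 1. Max element order in ℤ_6×ℤ_9 is lcm(6,9) = 18 < 54, so it has no element of order 54

No, ℤ_6 × ℤ_9 ≇ ℤ_54


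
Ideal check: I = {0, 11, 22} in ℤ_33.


Check ideal conditions for I = {0, 11, 22} in ℤ_33:
(1) I is an additive subgroup? Yes
(2) For r ∈ ℤ_33 and a ∈ I: r·a ∈ I? Yes

Yes, I is an ideal of ℤ_33


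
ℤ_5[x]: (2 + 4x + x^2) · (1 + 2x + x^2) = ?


Expand and collect like terms; reduce coefficients mod 5:
x^0: 2·1 = 2 ≡ 2 (mod 5)
x^1: 2·2 + 4·1 = 8 ≡ 3 (mod 5)
x^2: 2·1 + 4·2 + 1·1 = 11 ≡ 1 (mod 5)
x^3: 4·1 + 1·2 = 6 ≡ 1 (mod 5)
x^4: 1·1 = 1 ≡ 1 (mod 5)
Result: 2 + 3x + x^2 + x^3 + x^4

f · g = 2 + 3x + x^2 + x^3 + x^4


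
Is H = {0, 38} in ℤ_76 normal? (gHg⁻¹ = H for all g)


H = {0, 38} in ℤ_76
ℤ_76 is abelian; every subgroup of an abelian group is normal

Yes, normal subgroup


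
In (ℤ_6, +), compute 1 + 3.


Operation: addition mod 6
1 + 3 = (a + b) mod 6 with a = 1, b = 3

1 + 3 = 4


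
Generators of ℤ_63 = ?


g generates ℤ_n iff gcd(g,n) = 1
Prime factors of 63: 3, 7
Generators are g ∈ {1,...,62} not divisible by any of these primes.
Generators: {1, 2, 4, 5, 8, 10, 11, 13, 16, 17, 19, 20, 22, 23, 25, 26, 29, 31, 32, 34, 37, 38, 40, 41, 43, 44, 46, 47, 50, 52, 53, 55, 58, 59, 61, 62}
Number of generators = φ(63) = 36

Generators of ℤ_63 = {1, 2, 4, 5, 8, 10, 11, 13, 16, 17, 19, 20, 22, 23, 25, 26, 29, 31, 32, 34, 37, 38, 40, 41, 43, 44, 46, 47, 50, 52, 53, 55, 58, 59, 61, 62}


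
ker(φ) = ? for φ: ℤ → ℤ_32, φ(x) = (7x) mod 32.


Kernel = preimage of identity
ker(φ) = {x ∈ ℤ : 7x ≡ 0 (mod 32)}. gcd(7,32) = 1, so 7x ≡ 0 (mod 32) ⟺ x ≡ 0 (mod 32/1 = 32). Hence ker(φ) = 32ℤ

ker(φ) = 32ℤ


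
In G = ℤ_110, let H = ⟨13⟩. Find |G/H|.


|⟨13⟩| = n / gcd(13, 110) = 110 / 1 = 110
H is normal (ℤ_110 is abelian).
|G/H| = |G| / |H| = 110 / 110 = 1

|G/H| = 1


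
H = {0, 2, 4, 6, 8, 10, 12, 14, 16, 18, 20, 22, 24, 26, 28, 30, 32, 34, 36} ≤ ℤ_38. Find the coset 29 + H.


29 + H = {29 + h (mod 38) : h ∈ H}
29+0=29, 29+2=31, 29+4=33, 29+6=35, 29+8=37, 29+10=1, 29+12=3, 29+14=5, 29+16=7, 29+18=9, 29+20=11, 29+22=13, 29+24=15, 29+26=17, 29+28=19, 29+30=21, 29+32=23, 29+34=25, 29+36=27
29 + H = {1, 3, 5, 7, 9, 11, 13, 15, 17, 19, 21, 23, 25, 27, 29, 31, 33, 35, 37} = 1 + H

29 + H = {1, 3, 5, 7, 9, 11, 13, 15, 17, 19, 21, 23, 25, 27, 29, 31, 33, 35, 37}


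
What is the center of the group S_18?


Z(G) = {g ∈ G | gx = xg for all x ∈ G}
S_n is non-abelian for n ≥ 3; Z(S_18) is trivial

Z(S_18) = {e}


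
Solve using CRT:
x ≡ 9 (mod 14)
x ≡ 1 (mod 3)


m₁ = 14, m₂ = 3, gcd = 1, so CRT applies. M = m₁·m₂ = 42
Let M₁ = M/m₁ = 3, M₂ = M/m₂ = 14
Find y₁ ≡ M₁⁻¹ (mod m₁): 3⁻¹ ≡ 5 (mod 14)
Find y₂ ≡ M₂⁻¹ (mod m₂): 14⁻¹ ≡ 2 (mod 3)
x = a₁·M₁·y₁ + a₂·M₂·y₂ = 9·3·5 + 1·14·2 = 163
Reduce mod 42: x ≡ 37
Check: 37 mod 14 = 9 ✓, 37 mod 3 = 1 ✓

x ≡ 37 (mod 42)


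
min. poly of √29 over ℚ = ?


√29 satisfies x² - 29 = 0, irreducible over ℚ since 29 is squarefree

Minimal polynomial: x² - 29


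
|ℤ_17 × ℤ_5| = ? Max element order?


|ℤ_17 × ℤ_5| = 17 × 5 = 85
Max element order = lcm(17,5) = 85
Cyclic? Yes (gcd=1)

|ℤ_17×ℤ_5| = 85, max element order = 85


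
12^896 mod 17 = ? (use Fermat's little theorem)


Fermat's little theorem: if p is prime and gcd(a,p)=1, then a^(p-1) ≡ 1 (mod p)
p = 17 is prime, gcd(12,17) = 1
Reduce exponent: 896 mod 16 = 0
So 12^896 ≡ 12^0 (mod 17)
12^0 = 1

12^896 ≡ 1 (mod 17)


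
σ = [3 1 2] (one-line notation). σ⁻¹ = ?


To find σ⁻¹, swap domain and range:
σ(1) = 3 → σ⁻¹(3) = 1
σ(2) = 1 → σ⁻¹(1) = 2
σ(3) = 2 → σ⁻¹(2) = 3

σ⁻¹ = [2 3 1]


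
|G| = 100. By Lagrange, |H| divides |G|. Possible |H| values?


Lagrange's theorem: |H| divides |G|
|G| = 100
Divisors of 100: 1, 2, 4, 5, 10, 20, 25, 50, 100

Possible subgroup orders: {1, 2, 4, 5, 10, 20, 25, 50, 100}


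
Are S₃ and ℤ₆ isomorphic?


Comparing S₃ and ℤ₆:
S₃ is non-abelian, ℤ₆ is abelian

No, S₃ ≇ ℤ₆


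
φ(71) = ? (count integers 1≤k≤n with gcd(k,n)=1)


Factor n: 71 = 71
φ(n) = n · ∏(1 - 1/p) over distinct primes p | n
φ(71) = 71 · (1 - 1/71) = 70

φ(71) = 70


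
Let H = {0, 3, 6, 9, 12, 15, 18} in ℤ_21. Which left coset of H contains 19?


19 + H = {19 + h (mod 21) : h ∈ H}
19+0=19, 19+3=1, 19+6=4, 19+9=7, 19+12=10, 19+15=13, 19+18=16
19 + H = {1, 4, 7, 10, 13, 16, 19} = 1 + H

19 + H = {1, 4, 7, 10, 13, 16, 19}


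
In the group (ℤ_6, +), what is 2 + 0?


Operation: addition mod 6
2 + 0 = (a + b) mod 6 with a = 2, b = 0

2 + 0 = 2


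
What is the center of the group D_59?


Z(G) = {g ∈ G | gx = xg for all x ∈ G}
For odd n, Z(D_n) = {e}: no nontrivial rotation commutes with all reflections

Z(D_59) = {e}


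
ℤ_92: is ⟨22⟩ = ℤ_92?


g generates ℤ_n iff gcd(g, n) = 1
gcd(22, 92) = 2
Since gcd = 2 ≠ 1, ⟨22⟩ has order 46 < 92, so 22 is not a generator.

No, 22 does not generate ℤ_92


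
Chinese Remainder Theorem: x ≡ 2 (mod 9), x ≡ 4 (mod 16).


m₁ = 9, m₂ = 16, gcd = 1, so CRT applies. M = m₁·m₂ = 144
Let M₁ = M/m₁ = 16, M₂ = M/m₂ = 9
Find y₁ ≡ M₁⁻¹ (mod m₁): 16⁻¹ ≡ 4 (mod 9)
Find y₂ ≡ M₂⁻¹ (mod m₂): 9⁻¹ ≡ 9 (mod 16)
x = a₁·M₁·y₁ + a₂·M₂·y₂ = 2·16·4 + 4·9·9 = 452
Reduce mod 144: x ≡ 20
Check: 20 mod 9 = 2 ✓, 20 mod 16 = 4 ✓

x ≡ 20 (mod 144)


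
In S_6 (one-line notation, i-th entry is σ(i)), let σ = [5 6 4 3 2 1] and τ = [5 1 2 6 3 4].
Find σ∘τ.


σ∘τ: apply τ first, then σ
1 →τ 5 →σ 2
2 →τ 1 →σ 5
3 →τ 2 →σ 6
4 →τ 6 →σ 1
5 →τ 3 →σ 4
6 →τ 4 →σ 3

σ∘τ = [2 5 6 1 4 3]


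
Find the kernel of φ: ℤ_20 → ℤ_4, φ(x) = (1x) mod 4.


Kernel = preimage of identity
ker(φ) = {x ∈ ℤ_20 : 1x ≡ 0 (mod 4)}. Since 4 | 20, φ is well-defined. The kernel is the cyclic subgroup ⟨4⟩ of ℤ_20 (order 5), i.e. {0, 4, 8, 12, 16}

ker(φ) = {0, 4, 8, 12, 16}


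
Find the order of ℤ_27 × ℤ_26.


|A × B| = |A| · |B|
|ℤ_27 × ℤ_26| = 27 × 26 = 702

|ℤ_27 × ℤ_26| = 702


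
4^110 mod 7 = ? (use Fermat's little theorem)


Fermat's little theorem: if p is prime and gcd(a,p)=1, then a^(p-1) ≡ 1 (mod p)
p = 7 is prime, gcd(4,7) = 1
Reduce exponent: 110 mod 6 = 2
So 4^110 ≡ 4^2 (mod 7)
4^2 mod 7 = 2

4^110 ≡ 2 (mod 7)


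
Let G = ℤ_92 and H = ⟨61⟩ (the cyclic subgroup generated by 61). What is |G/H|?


|⟨61⟩| = n / gcd(61, 92) = 92 / 1 = 92
H is normal (ℤ_92 is abelian).
|G/H| = |G| / |H| = 92 / 92 = 1

|G/H| = 1


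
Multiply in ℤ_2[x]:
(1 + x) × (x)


Expand and collect like terms; reduce coefficients mod 2:
x^0: 1·0 = 0 ≡ 0 (mod 2)
x^1: 1·1 + 1·0 = 1 ≡ 1 (mod 2)
x^2: 1·1 = 1 ≡ 1 (mod 2)
Result: x + x^2

f · g = x + x^2


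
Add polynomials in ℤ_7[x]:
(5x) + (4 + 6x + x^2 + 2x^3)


Add coefficients mod 7:
x^0: 0 + 4 = 4 (mod 7)
x^1: 5 + 6 = 4 (mod 7)
x^2: 0 + 1 = 1 (mod 7)
x^3: 0 + 2 = 2 (mod 7)
Result: 4 + 4x + x^2 + 2x^3

f + g = 4 + 4x + x^2 + 2x^3


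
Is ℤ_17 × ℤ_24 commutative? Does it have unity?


Direct product ring; commutative with unity (1,1); but (1,0)·(0,1) = (0,0) gives zero divisors, so not an integral domain
Commutative: Yes
Integral domain: No
Has unity: Yes

ℤ_17 × ℤ_24: Commutative=Yes, Unity=Yes


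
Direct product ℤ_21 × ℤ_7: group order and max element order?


|ℤ_21 × ℤ_7| = 21 × 7 = 147
Max element order = lcm(21,7) = 21
Cyclic? No (gcd=7)

|ℤ_21×ℤ_7| = 147, max element order = 21


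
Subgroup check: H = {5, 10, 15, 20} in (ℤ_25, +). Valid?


Subgroup test for H = {5, 10, 15, 20} in (ℤ_25, +):
(1) 0 ∈ H? No
(2) Closure: for all a,b ∈ H, (a+b) mod 25 ∈ H? No  [counterexample: 5 + 20 = 0 ∉ H]
(3) Inverses: for all a ∈ H, -a mod 25 ∈ H? Yes

No, H is not a subgroup of ℤ_25


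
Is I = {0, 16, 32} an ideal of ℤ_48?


Check ideal conditions for I = {0, 16, 32} in ℤ_48:
(1) I is an additive subgroup? Yes
(2) For r ∈ ℤ_48 and a ∈ I: r·a ∈ I? Yes

Yes, I is an ideal of ℤ_48


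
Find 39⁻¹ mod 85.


Use the extended Euclidean algorithm to write 1 = 39·s + 85·t; then s mod 85 is the inverse.
Euclidean algorithm:
  39 = 0·85 + 39
  85 = 2·39 + 7
  39 = 5·7 + 4
  7 = 1·4 + 3
  4 = 1·3 + 1
  3 = 3·1 + 0
gcd(39,85) = 1
Back-substitution gives: 39·(24) + 85·(-11) = 1
So 39⁻¹ ≡ 24 ≡ 24 (mod 85)
Check: 39 × 24 = 936 ≡ 1 (mod 85) ✓

39⁻¹ ≡ 24 (mod 85)


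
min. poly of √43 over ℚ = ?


√43 satisfies x² - 43 = 0, irreducible over ℚ since 43 is squarefree

Minimal polynomial: x² - 43


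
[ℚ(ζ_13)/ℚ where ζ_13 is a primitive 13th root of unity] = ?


[ℚ(ζ_n):ℚ] = deg Φ_n(x) = φ(n). Here φ(13) = 12

[ℚ(ζ_13)/ℚ where ζ_13 is a primitive 13th root of unity] = 12


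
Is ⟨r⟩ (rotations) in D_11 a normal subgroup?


H = ⟨r⟩ (rotations) in D_11
The rotation subgroup ⟨r⟩ has index 2 in D_11, so it is normal

Yes, normal subgroup


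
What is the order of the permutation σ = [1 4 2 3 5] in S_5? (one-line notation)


Cycle decomposition: (2 4 3)
Cycle lengths: 3
Order = lcm(3) = 3

ord(σ) = 3


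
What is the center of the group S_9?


Z(G) = {g ∈ G | gx = xg for all x ∈ G}
S_n is non-abelian for n ≥ 3; Z(S_9) is trivial

Z(S_9) = {e}


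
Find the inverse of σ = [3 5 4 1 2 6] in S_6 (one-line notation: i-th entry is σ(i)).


To find σ⁻¹, swap domain and range:
σ(1) = 3 → σ⁻¹(3) = 1
σ(2) = 5 → σ⁻¹(5) = 2
σ(3) = 4 → σ⁻¹(4) = 3
σ(4) = 1 → σ⁻¹(1) = 4
σ(5) = 2 → σ⁻¹(2) = 5
σ(6) = 6 → σ⁻¹(6) = 6

σ⁻¹ = [4 5 1 3 2 6]


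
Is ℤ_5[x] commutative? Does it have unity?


ℤ_5 is a field (n prime), so ℤ_5[x] is a commutative integral domain with unity
Commutative: Yes
Integral domain: Yes
Has unity: Yes

ℤ_5[x]: Commutative=Yes, Unity=Yes


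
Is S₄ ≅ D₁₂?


Comparing S₄ and D₁₂:
S₄ has trivial center; D₁₂ has center {e, r⁶}

No, S₄ ≇ D₁₂
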